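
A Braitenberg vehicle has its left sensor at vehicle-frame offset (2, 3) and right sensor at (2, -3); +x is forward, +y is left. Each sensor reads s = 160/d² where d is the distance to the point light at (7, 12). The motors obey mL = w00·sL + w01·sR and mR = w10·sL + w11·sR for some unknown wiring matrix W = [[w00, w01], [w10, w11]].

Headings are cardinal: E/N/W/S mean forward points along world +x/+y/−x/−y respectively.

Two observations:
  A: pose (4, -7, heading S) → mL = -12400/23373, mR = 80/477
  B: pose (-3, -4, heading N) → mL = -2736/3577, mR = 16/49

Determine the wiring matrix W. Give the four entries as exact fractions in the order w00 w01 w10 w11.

-1 -1/2 0 1/2

obs A: pose=(4,-7,S) → sL=160/441, sR=160/477, mL=-12400/23373, mR=80/477
obs B: pose=(-3,-4,N) → sL=32/73, sR=32/49, mL=-2736/3577, mR=16/49
sensor matrix S = [[160/441, 160/477], [32/73, 32/49]]; det S = 7516160/83605221
solve [mL_A; mL_B] = S·[w00; w01] and [mR_A; mR_B] = S·[w10; w11]:
  w00 = -1, w01 = -1/2, w10 = 0, w11 = 1/2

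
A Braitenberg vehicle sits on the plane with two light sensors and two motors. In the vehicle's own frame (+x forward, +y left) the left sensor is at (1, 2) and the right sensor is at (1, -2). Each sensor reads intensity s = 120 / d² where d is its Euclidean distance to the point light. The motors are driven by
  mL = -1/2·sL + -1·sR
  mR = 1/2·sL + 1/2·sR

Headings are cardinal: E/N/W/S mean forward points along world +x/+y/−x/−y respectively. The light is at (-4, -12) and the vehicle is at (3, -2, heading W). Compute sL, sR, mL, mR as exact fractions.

6/5 2/3 -19/15 14/15

left sensor world pos  = (2, -4); dL² = 100
right sensor world pos = (2, 0); dR² = 180
sL = 120/100 = 6/5
sR = 120/180 = 2/3
mL = -1/2·sL + -1·sR = -19/15
mR = 1/2·sL + 1/2·sR = 14/15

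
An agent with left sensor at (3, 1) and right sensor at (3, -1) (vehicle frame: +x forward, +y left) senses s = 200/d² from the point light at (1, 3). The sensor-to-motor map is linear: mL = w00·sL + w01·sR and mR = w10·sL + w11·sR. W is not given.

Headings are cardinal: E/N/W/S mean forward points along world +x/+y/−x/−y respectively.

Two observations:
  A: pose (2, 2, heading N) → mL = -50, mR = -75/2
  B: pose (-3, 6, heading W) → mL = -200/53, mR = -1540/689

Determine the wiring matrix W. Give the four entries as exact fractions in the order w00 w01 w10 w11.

-1 0 -1 1/2

obs A: pose=(2,2,N) → sL=50, sR=25, mL=-50, mR=-75/2
obs B: pose=(-3,6,W) → sL=200/53, sR=40/13, mL=-200/53, mR=-1540/689
sensor matrix S = [[50, 25], [200/53, 40/13]]; det S = 41000/689
solve [mL_A; mL_B] = S·[w00; w01] and [mR_A; mR_B] = S·[w10; w11]:
  w00 = -1, w01 = 0, w10 = -1, w11 = 1/2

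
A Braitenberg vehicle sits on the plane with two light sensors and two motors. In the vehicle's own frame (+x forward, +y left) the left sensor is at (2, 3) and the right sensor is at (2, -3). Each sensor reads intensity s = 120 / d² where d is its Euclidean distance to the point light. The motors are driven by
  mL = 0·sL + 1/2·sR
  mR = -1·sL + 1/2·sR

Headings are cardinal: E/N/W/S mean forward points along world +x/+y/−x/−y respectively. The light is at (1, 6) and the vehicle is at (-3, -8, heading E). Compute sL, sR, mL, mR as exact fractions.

left sensor world pos  = (-1, -5); dL² = 125
right sensor world pos = (-1, -11); dR² = 293
sL = 120/125 = 24/25
sR = 120/293 = 120/293
mL = 0·sL + 1/2·sR = 60/293
mR = -1·sL + 1/2·sR = -5532/7325

24/25 120/293 60/293 -5532/7325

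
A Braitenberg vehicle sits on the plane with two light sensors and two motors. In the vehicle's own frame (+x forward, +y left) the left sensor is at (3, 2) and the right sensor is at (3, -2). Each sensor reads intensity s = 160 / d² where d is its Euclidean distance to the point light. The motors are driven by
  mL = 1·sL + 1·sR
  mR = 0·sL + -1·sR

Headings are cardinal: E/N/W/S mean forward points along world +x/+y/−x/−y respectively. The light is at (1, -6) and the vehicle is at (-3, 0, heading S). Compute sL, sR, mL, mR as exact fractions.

160/13 32/9 1856/117 -32/9

left sensor world pos  = (-1, -3); dL² = 13
right sensor world pos = (-5, -3); dR² = 45
sL = 160/13 = 160/13
sR = 160/45 = 32/9
mL = 1·sL + 1·sR = 1856/117
mR = 0·sL + -1·sR = -32/9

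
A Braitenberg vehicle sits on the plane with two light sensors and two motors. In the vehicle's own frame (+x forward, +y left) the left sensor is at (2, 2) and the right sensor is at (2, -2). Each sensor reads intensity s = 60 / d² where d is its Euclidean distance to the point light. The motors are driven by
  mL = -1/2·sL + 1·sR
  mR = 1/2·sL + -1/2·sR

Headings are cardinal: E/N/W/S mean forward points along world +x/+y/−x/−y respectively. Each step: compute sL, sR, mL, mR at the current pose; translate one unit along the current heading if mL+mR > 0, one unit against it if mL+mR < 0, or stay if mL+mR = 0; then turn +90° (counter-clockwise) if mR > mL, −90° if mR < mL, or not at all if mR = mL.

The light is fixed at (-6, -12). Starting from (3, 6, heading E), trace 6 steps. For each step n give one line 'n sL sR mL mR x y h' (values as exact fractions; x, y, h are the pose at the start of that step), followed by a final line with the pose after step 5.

0 60/521 60/377 19950/196417 -4320/196417 3 6 E
1 3/20 3/16 9/80 -3/160 4 6 S
2 60/289 12/85 54/1445 48/1445 4 5 W
3 6/41 30/241 507/9881 108/9881 3 5 N
4 60/521 60/377 19950/196417 -4320/196417 3 6 E
5 3/20 3/16 9/80 -3/160 4 6 S
final 4 5 W

n=0: pose=(3,6,E); sL=60/521, sR=60/377; mL=19950/196417, mR=-4320/196417; mL+mR=30/377 → advance +1; mR−mL=-24270/196417 → turn -1·90°
n=1: pose=(4,6,S); sL=3/20, sR=3/16; mL=9/80, mR=-3/160; mL+mR=3/32 → advance +1; mR−mL=-21/160 → turn -1·90°
n=2: pose=(4,5,W); sL=60/289, sR=12/85; mL=54/1445, mR=48/1445; mL+mR=6/85 → advance +1; mR−mL=-6/1445 → turn -1·90°
n=3: pose=(3,5,N); sL=6/41, sR=30/241; mL=507/9881, mR=108/9881; mL+mR=15/241 → advance +1; mR−mL=-399/9881 → turn -1·90°
n=4: pose=(3,6,E); sL=60/521, sR=60/377; mL=19950/196417, mR=-4320/196417; mL+mR=30/377 → advance +1; mR−mL=-24270/196417 → turn -1·90°
n=5: pose=(4,6,S); sL=3/20, sR=3/16; mL=9/80, mR=-3/160; mL+mR=3/32 → advance +1; mR−mL=-21/160 → turn -1·90°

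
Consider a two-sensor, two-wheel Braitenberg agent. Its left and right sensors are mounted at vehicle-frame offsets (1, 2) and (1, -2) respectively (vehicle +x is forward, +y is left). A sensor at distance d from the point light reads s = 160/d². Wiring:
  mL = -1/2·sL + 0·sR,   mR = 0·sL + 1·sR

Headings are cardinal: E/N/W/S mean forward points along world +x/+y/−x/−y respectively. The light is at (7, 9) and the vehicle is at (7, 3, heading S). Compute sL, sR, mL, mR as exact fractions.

160/53 160/53 -80/53 160/53

left sensor world pos  = (9, 2); dL² = 53
right sensor world pos = (5, 2); dR² = 53
sL = 160/53 = 160/53
sR = 160/53 = 160/53
mL = -1/2·sL + 0·sR = -80/53
mR = 0·sL + 1·sR = 160/53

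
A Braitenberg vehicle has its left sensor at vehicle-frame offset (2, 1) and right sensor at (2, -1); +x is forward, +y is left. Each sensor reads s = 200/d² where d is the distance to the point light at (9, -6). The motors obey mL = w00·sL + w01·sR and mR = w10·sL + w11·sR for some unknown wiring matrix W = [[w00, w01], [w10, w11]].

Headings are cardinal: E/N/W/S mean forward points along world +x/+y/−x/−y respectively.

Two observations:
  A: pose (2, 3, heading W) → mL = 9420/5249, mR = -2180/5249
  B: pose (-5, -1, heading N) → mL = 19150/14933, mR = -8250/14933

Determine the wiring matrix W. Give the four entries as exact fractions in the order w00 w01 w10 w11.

1/2 1 1/2 -1

obs A: pose=(2,3,W) → sL=40/29, sR=200/181, mL=9420/5249, mR=-2180/5249
obs B: pose=(-5,-1,N) → sL=100/137, sR=100/109, mL=19150/14933, mR=-8250/14933
sensor matrix S = [[40/29, 200/181], [100/137, 100/109]]; det S = 35968000/78383317
solve [mL_A; mL_B] = S·[w00; w01] and [mR_A; mR_B] = S·[w10; w11]:
  w00 = 1/2, w01 = 1, w10 = 1/2, w11 = -1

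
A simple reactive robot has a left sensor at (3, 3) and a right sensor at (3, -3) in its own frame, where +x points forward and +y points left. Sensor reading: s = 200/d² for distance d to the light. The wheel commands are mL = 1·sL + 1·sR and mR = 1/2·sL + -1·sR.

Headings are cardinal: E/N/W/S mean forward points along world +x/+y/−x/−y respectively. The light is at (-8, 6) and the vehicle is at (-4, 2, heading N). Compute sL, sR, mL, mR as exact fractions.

100 4 104 46

left sensor world pos  = (-7, 5); dL² = 2
right sensor world pos = (-1, 5); dR² = 50
sL = 200/2 = 100
sR = 200/50 = 4
mL = 1·sL + 1·sR = 104
mR = 1/2·sL + -1·sR = 46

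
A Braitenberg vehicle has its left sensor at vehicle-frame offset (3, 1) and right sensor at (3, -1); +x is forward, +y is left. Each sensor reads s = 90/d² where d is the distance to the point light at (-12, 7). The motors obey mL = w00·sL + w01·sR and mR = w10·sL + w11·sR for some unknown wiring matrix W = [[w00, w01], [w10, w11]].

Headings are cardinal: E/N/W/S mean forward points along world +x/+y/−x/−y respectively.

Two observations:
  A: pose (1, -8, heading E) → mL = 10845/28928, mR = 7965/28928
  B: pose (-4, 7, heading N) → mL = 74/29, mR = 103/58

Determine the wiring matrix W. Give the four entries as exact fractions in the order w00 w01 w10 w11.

1 1 1/2 1

obs A: pose=(1,-8,E) → sL=45/226, sR=45/256, mL=10845/28928, mR=7965/28928
obs B: pose=(-4,7,N) → sL=45/29, sR=1, mL=74/29, mR=103/58
sensor matrix S = [[45/226, 45/256], [45/29, 1]]; det S = -61785/838912
solve [mL_A; mL_B] = S·[w00; w01] and [mR_A; mR_B] = S·[w10; w11]:
  w00 = 1, w01 = 1, w10 = 1/2, w11 = 1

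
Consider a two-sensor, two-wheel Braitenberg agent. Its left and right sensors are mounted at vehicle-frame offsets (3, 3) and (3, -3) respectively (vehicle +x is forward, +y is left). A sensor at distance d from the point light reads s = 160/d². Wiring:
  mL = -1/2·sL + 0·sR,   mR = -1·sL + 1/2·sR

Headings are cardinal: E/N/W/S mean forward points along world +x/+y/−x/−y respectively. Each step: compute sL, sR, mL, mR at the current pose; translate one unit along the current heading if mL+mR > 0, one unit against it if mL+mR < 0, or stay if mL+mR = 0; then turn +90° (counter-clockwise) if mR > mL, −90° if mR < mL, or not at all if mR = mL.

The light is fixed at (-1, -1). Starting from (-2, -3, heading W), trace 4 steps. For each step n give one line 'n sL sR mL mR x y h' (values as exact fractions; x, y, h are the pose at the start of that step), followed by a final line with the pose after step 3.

n=0: pose=(-2,-3,W); sL=160/41, sR=160/17; mL=-80/41, mR=560/697; mL+mR=-800/697 → advance -1; mR−mL=1920/697 → turn +1·90°
n=1: pose=(-1,-3,S); sL=80/17, sR=80/17; mL=-40/17, mR=-40/17; mL+mR=-80/17 → advance -1; mR−mL=0 → turn +0·90°
n=2: pose=(-1,-2,S); sL=32/5, sR=32/5; mL=-16/5, mR=-16/5; mL+mR=-32/5 → advance -1; mR−mL=0 → turn +0·90°
n=3: pose=(-1,-1,S); sL=80/9, sR=80/9; mL=-40/9, mR=-40/9; mL+mR=-80/9 → advance -1; mR−mL=0 → turn +0·90°

0 160/41 160/17 -80/41 560/697 -2 -3 W
1 80/17 80/17 -40/17 -40/17 -1 -3 S
2 32/5 32/5 -16/5 -16/5 -1 -2 S
3 80/9 80/9 -40/9 -40/9 -1 -1 S
final -1 0 S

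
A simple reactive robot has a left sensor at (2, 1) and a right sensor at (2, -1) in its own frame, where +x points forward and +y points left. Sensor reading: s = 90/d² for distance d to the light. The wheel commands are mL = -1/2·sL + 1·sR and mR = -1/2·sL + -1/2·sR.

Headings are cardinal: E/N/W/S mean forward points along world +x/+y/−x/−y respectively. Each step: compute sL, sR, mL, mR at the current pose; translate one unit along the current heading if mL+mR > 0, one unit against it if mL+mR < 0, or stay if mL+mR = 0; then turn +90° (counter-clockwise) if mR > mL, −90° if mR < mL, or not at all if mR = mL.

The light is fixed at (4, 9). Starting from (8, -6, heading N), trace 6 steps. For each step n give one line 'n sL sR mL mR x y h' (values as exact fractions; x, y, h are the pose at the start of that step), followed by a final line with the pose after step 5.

0 45/89 45/97 3645/17266 -4185/8633 8 -6 N
1 10/29 18/65 197/1885 -586/1885 8 -7 E
2 9/34 45/164 99/697 -1503/5576 7 -7 S
3 90/257 90/197 14265/50629 -20430/50629 7 -6 W
4 45/89 45/97 3645/17266 -4185/8633 8 -6 N
5 10/29 18/65 197/1885 -586/1885 8 -7 E
final 7 -7 S

n=0: pose=(8,-6,N); sL=45/89, sR=45/97; mL=3645/17266, mR=-4185/8633; mL+mR=-4725/17266 → advance -1; mR−mL=-135/194 → turn -1·90°
n=1: pose=(8,-7,E); sL=10/29, sR=18/65; mL=197/1885, mR=-586/1885; mL+mR=-389/1885 → advance -1; mR−mL=-27/65 → turn -1·90°
n=2: pose=(7,-7,S); sL=9/34, sR=45/164; mL=99/697, mR=-1503/5576; mL+mR=-711/5576 → advance -1; mR−mL=-135/328 → turn -1·90°
n=3: pose=(7,-6,W); sL=90/257, sR=90/197; mL=14265/50629, mR=-20430/50629; mL+mR=-6165/50629 → advance -1; mR−mL=-135/197 → turn -1·90°
n=4: pose=(8,-6,N); sL=45/89, sR=45/97; mL=3645/17266, mR=-4185/8633; mL+mR=-4725/17266 → advance -1; mR−mL=-135/194 → turn -1·90°
n=5: pose=(8,-7,E); sL=10/29, sR=18/65; mL=197/1885, mR=-586/1885; mL+mR=-389/1885 → advance -1; mR−mL=-27/65 → turn -1·90°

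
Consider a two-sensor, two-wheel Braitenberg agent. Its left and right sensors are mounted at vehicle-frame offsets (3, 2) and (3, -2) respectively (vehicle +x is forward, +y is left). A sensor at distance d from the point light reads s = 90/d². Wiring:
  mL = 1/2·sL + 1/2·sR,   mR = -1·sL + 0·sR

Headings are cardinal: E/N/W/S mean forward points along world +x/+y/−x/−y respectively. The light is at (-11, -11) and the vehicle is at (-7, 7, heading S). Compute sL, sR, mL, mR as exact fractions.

left sensor world pos  = (-5, 4); dL² = 261
right sensor world pos = (-9, 4); dR² = 229
sL = 90/261 = 10/29
sR = 90/229 = 90/229
mL = 1/2·sL + 1/2·sR = 2450/6641
mR = -1·sL + 0·sR = -10/29

10/29 90/229 2450/6641 -10/29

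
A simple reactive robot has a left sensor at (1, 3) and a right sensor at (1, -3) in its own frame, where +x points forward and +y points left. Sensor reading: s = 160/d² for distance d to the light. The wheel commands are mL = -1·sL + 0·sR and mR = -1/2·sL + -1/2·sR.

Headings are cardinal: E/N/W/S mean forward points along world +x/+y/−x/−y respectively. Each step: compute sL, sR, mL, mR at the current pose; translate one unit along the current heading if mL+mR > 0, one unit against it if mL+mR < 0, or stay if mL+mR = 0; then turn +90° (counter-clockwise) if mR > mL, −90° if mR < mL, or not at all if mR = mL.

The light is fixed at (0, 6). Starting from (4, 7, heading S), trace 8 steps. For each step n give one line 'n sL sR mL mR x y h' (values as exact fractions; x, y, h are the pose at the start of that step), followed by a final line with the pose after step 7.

0 160/49 160 -160/49 -4000/49 4 7 S
1 16 80/17 -16 -176/17 4 8 W
2 32/13 32 -32/13 -224/13 5 8 S
3 10 40/13 -10 -85/13 5 9 W
4 32/17 160/13 -32/17 -1568/221 6 9 S
5 80/13 80/37 -80/13 -2000/481 6 10 W
6 160/109 32/5 -160/109 -2144/545 7 10 S
7 4 8/5 -4 -14/5 7 11 W
final 8 11 S

n=0: pose=(4,7,S); sL=160/49, sR=160; mL=-160/49, mR=-4000/49; mL+mR=-4160/49 → advance -1; mR−mL=-3840/49 → turn -1·90°
n=1: pose=(4,8,W); sL=16, sR=80/17; mL=-16, mR=-176/17; mL+mR=-448/17 → advance -1; mR−mL=96/17 → turn +1·90°
n=2: pose=(5,8,S); sL=32/13, sR=32; mL=-32/13, mR=-224/13; mL+mR=-256/13 → advance -1; mR−mL=-192/13 → turn -1·90°
n=3: pose=(5,9,W); sL=10, sR=40/13; mL=-10, mR=-85/13; mL+mR=-215/13 → advance -1; mR−mL=45/13 → turn +1·90°
n=4: pose=(6,9,S); sL=32/17, sR=160/13; mL=-32/17, mR=-1568/221; mL+mR=-1984/221 → advance -1; mR−mL=-1152/221 → turn -1·90°
n=5: pose=(6,10,W); sL=80/13, sR=80/37; mL=-80/13, mR=-2000/481; mL+mR=-4960/481 → advance -1; mR−mL=960/481 → turn +1·90°
n=6: pose=(7,10,S); sL=160/109, sR=32/5; mL=-160/109, mR=-2144/545; mL+mR=-2944/545 → advance -1; mR−mL=-1344/545 → turn -1·90°
n=7: pose=(7,11,W); sL=4, sR=8/5; mL=-4, mR=-14/5; mL+mR=-34/5 → advance -1; mR−mL=6/5 → turn +1·90°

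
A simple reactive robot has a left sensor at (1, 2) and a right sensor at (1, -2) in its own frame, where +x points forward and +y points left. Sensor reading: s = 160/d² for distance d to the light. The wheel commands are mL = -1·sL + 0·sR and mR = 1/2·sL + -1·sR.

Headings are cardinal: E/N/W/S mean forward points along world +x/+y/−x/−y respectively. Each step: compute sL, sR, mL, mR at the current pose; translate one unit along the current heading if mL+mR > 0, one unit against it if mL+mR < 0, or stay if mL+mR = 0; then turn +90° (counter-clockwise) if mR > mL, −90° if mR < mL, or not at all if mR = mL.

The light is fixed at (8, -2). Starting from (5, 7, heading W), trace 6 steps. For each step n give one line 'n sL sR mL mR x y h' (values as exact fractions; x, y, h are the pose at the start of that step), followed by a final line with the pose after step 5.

n=0: pose=(5,7,W); sL=32/13, sR=160/137; mL=-32/13, mR=112/1781; mL+mR=-4272/1781 → advance -1; mR−mL=4496/1781 → turn +1·90°
n=1: pose=(6,7,S); sL=5/2, sR=2; mL=-5/2, mR=-3/4; mL+mR=-13/4 → advance -1; mR−mL=7/4 → turn +1·90°
n=2: pose=(6,8,E); sL=32/29, sR=32/13; mL=-32/29, mR=-720/377; mL+mR=-1136/377 → advance -1; mR−mL=-304/377 → turn -1·90°
n=3: pose=(5,8,S); sL=80/41, sR=80/53; mL=-80/41, mR=-1160/2173; mL+mR=-5400/2173 → advance -1; mR−mL=3080/2173 → turn +1·90°
n=4: pose=(5,9,E); sL=160/173, sR=32/17; mL=-160/173, mR=-4176/2941; mL+mR=-6896/2941 → advance -1; mR−mL=-1456/2941 → turn -1·90°
n=5: pose=(4,9,S); sL=20/13, sR=20/17; mL=-20/13, mR=-90/221; mL+mR=-430/221 → advance -1; mR−mL=250/221 → turn +1·90°

0 32/13 160/137 -32/13 112/1781 5 7 W
1 5/2 2 -5/2 -3/4 6 7 S
2 32/29 32/13 -32/29 -720/377 6 8 E
3 80/41 80/53 -80/41 -1160/2173 5 8 S
4 160/173 32/17 -160/173 -4176/2941 5 9 E
5 20/13 20/17 -20/13 -90/221 4 9 S
final 4 10 E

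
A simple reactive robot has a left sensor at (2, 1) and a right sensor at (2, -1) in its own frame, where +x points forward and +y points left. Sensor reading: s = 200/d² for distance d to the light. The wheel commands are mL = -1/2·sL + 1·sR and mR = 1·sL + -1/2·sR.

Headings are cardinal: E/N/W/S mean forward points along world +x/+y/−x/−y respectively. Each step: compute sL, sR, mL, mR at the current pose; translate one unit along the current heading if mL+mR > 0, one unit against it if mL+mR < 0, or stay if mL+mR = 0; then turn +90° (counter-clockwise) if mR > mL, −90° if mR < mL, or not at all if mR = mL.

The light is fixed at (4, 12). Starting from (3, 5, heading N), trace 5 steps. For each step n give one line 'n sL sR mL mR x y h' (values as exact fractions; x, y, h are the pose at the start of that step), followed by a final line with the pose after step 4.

n=0: pose=(3,5,N); sL=200/29, sR=8; mL=132/29, mR=84/29; mL+mR=216/29 → advance +1; mR−mL=-48/29 → turn -1·90°
n=1: pose=(3,6,E); sL=100/13, sR=4; mL=2/13, mR=74/13; mL+mR=76/13 → advance +1; mR−mL=72/13 → turn +1·90°
n=2: pose=(4,6,N); sL=200/17, sR=200/17; mL=100/17, mR=100/17; mL+mR=200/17 → advance +1; mR−mL=0 → turn +0·90°
n=3: pose=(4,7,N); sL=20, sR=20; mL=10, mR=10; mL+mR=20 → advance +1; mR−mL=0 → turn +0·90°
n=4: pose=(4,8,N); sL=40, sR=40; mL=20, mR=20; mL+mR=40 → advance +1; mR−mL=0 → turn +0·90°

0 200/29 8 132/29 84/29 3 5 N
1 100/13 4 2/13 74/13 3 6 E
2 200/17 200/17 100/17 100/17 4 6 N
3 20 20 10 10 4 7 N
4 40 40 20 20 4 8 N
final 4 9 N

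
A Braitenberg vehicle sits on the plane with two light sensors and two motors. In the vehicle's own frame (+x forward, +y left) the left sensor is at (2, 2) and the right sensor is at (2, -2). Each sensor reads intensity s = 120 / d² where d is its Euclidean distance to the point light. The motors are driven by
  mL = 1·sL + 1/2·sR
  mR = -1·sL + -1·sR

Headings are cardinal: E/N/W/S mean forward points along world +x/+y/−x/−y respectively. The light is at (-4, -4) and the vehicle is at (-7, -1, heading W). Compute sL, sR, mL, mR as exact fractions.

60/13 12/5 378/65 -456/65

left sensor world pos  = (-9, -3); dL² = 26
right sensor world pos = (-9, 1); dR² = 50
sL = 120/26 = 60/13
sR = 120/50 = 12/5
mL = 1·sL + 1/2·sR = 378/65
mR = -1·sL + -1·sR = -456/65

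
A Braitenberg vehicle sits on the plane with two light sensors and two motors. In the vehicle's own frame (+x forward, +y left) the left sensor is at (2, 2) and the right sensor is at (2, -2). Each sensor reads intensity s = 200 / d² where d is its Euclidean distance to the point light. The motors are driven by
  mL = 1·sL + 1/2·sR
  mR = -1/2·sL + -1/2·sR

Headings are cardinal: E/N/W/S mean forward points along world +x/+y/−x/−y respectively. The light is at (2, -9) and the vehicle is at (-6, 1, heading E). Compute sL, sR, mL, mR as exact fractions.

10/9 2 19/9 -14/9

left sensor world pos  = (-4, 3); dL² = 180
right sensor world pos = (-4, -1); dR² = 100
sL = 200/180 = 10/9
sR = 200/100 = 2
mL = 1·sL + 1/2·sR = 19/9
mR = -1/2·sL + -1/2·sR = -14/9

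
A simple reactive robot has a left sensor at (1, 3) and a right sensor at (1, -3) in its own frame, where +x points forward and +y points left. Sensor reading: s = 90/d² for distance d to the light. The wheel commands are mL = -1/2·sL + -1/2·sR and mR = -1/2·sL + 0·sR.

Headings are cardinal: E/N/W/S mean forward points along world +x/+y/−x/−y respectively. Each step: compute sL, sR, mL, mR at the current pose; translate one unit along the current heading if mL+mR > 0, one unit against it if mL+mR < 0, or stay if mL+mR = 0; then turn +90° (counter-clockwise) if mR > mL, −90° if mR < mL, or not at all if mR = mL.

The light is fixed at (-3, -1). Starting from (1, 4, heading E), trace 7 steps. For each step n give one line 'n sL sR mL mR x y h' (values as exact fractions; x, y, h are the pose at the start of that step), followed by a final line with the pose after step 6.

0 90/89 90/29 -5310/2581 -45/89 1 4 E
1 5/2 5/4 -15/8 -5/4 0 4 N
2 18 90/53 -522/53 -9 0 3 W
3 45/29 9 -153/29 -45/58 1 3 S
4 90/89 90/29 -5310/2581 -45/89 1 4 E
5 5/2 5/4 -15/8 -5/4 0 4 N
6 18 90/53 -522/53 -9 0 3 W
final 1 3 S

n=0: pose=(1,4,E); sL=90/89, sR=90/29; mL=-5310/2581, mR=-45/89; mL+mR=-6615/2581 → advance -1; mR−mL=45/29 → turn +1·90°
n=1: pose=(0,4,N); sL=5/2, sR=5/4; mL=-15/8, mR=-5/4; mL+mR=-25/8 → advance -1; mR−mL=5/8 → turn +1·90°
n=2: pose=(0,3,W); sL=18, sR=90/53; mL=-522/53, mR=-9; mL+mR=-999/53 → advance -1; mR−mL=45/53 → turn +1·90°
n=3: pose=(1,3,S); sL=45/29, sR=9; mL=-153/29, mR=-45/58; mL+mR=-351/58 → advance -1; mR−mL=9/2 → turn +1·90°
n=4: pose=(1,4,E); sL=90/89, sR=90/29; mL=-5310/2581, mR=-45/89; mL+mR=-6615/2581 → advance -1; mR−mL=45/29 → turn +1·90°
n=5: pose=(0,4,N); sL=5/2, sR=5/4; mL=-15/8, mR=-5/4; mL+mR=-25/8 → advance -1; mR−mL=5/8 → turn +1·90°
n=6: pose=(0,3,W); sL=18, sR=90/53; mL=-522/53, mR=-9; mL+mR=-999/53 → advance -1; mR−mL=45/53 → turn +1·90°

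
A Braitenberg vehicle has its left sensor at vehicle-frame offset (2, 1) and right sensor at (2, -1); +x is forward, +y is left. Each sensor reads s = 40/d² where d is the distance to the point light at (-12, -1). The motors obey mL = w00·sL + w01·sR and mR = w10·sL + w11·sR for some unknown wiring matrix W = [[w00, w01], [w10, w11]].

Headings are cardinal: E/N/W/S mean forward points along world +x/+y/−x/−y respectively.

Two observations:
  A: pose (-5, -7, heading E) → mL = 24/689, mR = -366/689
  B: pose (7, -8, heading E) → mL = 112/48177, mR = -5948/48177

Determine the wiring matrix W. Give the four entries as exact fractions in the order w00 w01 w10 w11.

obs A: pose=(-5,-7,E) → sL=20/53, sR=4/13, mL=24/689, mR=-366/689
obs B: pose=(7,-8,E) → sL=40/477, sR=8/101, mL=112/48177, mR=-5948/48177
sensor matrix S = [[20/53, 4/13], [40/477, 8/101]]; det S = 2560/626301
solve [mL_A; mL_B] = S·[w00; w01] and [mR_A; mR_B] = S·[w10; w11]:
  w00 = 1/2, w01 = -1/2, w10 = -1, w11 = -1/2

1/2 -1/2 -1 -1/2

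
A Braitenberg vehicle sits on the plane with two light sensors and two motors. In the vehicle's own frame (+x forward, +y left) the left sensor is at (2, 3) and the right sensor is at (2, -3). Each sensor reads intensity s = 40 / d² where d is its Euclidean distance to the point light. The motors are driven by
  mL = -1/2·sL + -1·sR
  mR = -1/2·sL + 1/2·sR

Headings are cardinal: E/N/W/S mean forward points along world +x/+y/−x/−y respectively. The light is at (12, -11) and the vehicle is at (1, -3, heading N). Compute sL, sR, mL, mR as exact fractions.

left sensor world pos  = (-2, -1); dL² = 296
right sensor world pos = (4, -1); dR² = 164
sL = 40/296 = 5/37
sR = 40/164 = 10/41
mL = -1/2·sL + -1·sR = -945/3034
mR = -1/2·sL + 1/2·sR = 165/3034

5/37 10/41 -945/3034 165/3034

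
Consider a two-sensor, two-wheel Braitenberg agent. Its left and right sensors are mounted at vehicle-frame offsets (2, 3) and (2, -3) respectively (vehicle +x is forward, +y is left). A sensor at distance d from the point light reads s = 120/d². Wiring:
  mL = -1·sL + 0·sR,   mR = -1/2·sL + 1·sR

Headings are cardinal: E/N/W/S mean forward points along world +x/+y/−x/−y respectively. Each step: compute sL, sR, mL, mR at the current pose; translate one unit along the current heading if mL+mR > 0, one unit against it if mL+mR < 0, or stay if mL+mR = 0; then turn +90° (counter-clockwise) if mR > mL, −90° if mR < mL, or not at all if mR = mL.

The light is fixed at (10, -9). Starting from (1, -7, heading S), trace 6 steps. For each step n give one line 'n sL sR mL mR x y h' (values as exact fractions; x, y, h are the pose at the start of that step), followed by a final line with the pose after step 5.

0 10/3 5/6 -10/3 -5/6 1 -7 S
1 24/17 120/49 -24/17 1452/833 1 -6 E
2 60/73 12/5 -60/73 726/365 2 -6 N
3 120/101 120/149 -120/101 3180/15049 2 -5 W
4 6 15/13 -6 -24/13 3 -5 S
5 120/89 120/29 -120/89 8940/2581 3 -4 E
final 4 -4 N

n=0: pose=(1,-7,S); sL=10/3, sR=5/6; mL=-10/3, mR=-5/6; mL+mR=-25/6 → advance -1; mR−mL=5/2 → turn +1·90°
n=1: pose=(1,-6,E); sL=24/17, sR=120/49; mL=-24/17, mR=1452/833; mL+mR=276/833 → advance +1; mR−mL=2628/833 → turn +1·90°
n=2: pose=(2,-6,N); sL=60/73, sR=12/5; mL=-60/73, mR=726/365; mL+mR=426/365 → advance +1; mR−mL=1026/365 → turn +1·90°
n=3: pose=(2,-5,W); sL=120/101, sR=120/149; mL=-120/101, mR=3180/15049; mL+mR=-14700/15049 → advance -1; mR−mL=21060/15049 → turn +1·90°
n=4: pose=(3,-5,S); sL=6, sR=15/13; mL=-6, mR=-24/13; mL+mR=-102/13 → advance -1; mR−mL=54/13 → turn +1·90°
n=5: pose=(3,-4,E); sL=120/89, sR=120/29; mL=-120/89, mR=8940/2581; mL+mR=5460/2581 → advance +1; mR−mL=12420/2581 → turn +1·90°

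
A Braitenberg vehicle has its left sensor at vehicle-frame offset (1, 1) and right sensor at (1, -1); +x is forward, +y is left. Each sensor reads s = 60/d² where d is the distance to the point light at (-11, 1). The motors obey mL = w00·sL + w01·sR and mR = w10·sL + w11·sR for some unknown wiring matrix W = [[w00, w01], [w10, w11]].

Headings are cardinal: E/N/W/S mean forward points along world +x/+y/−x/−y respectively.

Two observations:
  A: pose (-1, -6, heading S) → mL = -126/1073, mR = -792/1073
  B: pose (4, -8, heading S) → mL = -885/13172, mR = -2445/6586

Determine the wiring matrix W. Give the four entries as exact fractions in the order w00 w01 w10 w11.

-1 1/2 -1 -1

obs A: pose=(-1,-6,S) → sL=12/37, sR=12/29, mL=-126/1073, mR=-792/1073
obs B: pose=(4,-8,S) → sL=15/89, sR=15/74, mL=-885/13172, mR=-2445/6586
sensor matrix S = [[12/37, 12/29], [15/89, 15/74]]; det S = -14130/3533389
solve [mL_A; mL_B] = S·[w00; w01] and [mR_A; mR_B] = S·[w10; w11]:
  w00 = -1, w01 = 1/2, w10 = -1, w11 = -1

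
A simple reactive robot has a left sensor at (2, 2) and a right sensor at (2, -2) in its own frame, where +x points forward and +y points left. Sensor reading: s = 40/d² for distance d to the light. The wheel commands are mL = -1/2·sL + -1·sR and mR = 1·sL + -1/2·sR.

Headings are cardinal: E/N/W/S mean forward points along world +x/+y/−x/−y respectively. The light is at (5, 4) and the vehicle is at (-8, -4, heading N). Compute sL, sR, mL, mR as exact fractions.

40/261 40/157 -13580/40977 1060/40977

left sensor world pos  = (-10, -2); dL² = 261
right sensor world pos = (-6, -2); dR² = 157
sL = 40/261 = 40/261
sR = 40/157 = 40/157
mL = -1/2·sL + -1·sR = -13580/40977
mR = 1·sL + -1/2·sR = 1060/40977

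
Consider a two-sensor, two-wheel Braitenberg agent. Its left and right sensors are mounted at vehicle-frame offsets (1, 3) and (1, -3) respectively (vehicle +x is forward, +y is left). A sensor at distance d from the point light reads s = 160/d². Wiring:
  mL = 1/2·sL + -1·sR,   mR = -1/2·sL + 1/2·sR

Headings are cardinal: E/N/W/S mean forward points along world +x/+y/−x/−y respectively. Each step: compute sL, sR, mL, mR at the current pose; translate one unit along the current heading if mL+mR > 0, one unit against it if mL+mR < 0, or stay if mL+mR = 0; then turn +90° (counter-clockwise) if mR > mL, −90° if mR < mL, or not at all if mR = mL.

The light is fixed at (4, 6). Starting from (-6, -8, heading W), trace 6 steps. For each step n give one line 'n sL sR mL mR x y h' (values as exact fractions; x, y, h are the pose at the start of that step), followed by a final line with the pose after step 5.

0 16/41 80/121 -2312/4961 672/4961 -6 -8 W
1 160/261 160/369 -1360/10701 -320/3567 -5 -8 S
2 40/41 1/2 -1/82 -39/164 -5 -7 E
3 32/49 32/73 -400/3577 -384/3577 -6 -7 S
4 80/81 80/153 -40/1377 -320/1377 -6 -6 E
5 160/233 32/73 -1616/17009 -2112/17009 -7 -6 S
final -7 -5 W

n=0: pose=(-6,-8,W); sL=16/41, sR=80/121; mL=-2312/4961, mR=672/4961; mL+mR=-40/121 → advance -1; mR−mL=2984/4961 → turn +1·90°
n=1: pose=(-5,-8,S); sL=160/261, sR=160/369; mL=-1360/10701, mR=-320/3567; mL+mR=-80/369 → advance -1; mR−mL=400/10701 → turn +1·90°
n=2: pose=(-5,-7,E); sL=40/41, sR=1/2; mL=-1/82, mR=-39/164; mL+mR=-1/4 → advance -1; mR−mL=-37/164 → turn -1·90°
n=3: pose=(-6,-7,S); sL=32/49, sR=32/73; mL=-400/3577, mR=-384/3577; mL+mR=-16/73 → advance -1; mR−mL=16/3577 → turn +1·90°
n=4: pose=(-6,-6,E); sL=80/81, sR=80/153; mL=-40/1377, mR=-320/1377; mL+mR=-40/153 → advance -1; mR−mL=-280/1377 → turn -1·90°
n=5: pose=(-7,-6,S); sL=160/233, sR=32/73; mL=-1616/17009, mR=-2112/17009; mL+mR=-16/73 → advance -1; mR−mL=-496/17009 → turn -1·90°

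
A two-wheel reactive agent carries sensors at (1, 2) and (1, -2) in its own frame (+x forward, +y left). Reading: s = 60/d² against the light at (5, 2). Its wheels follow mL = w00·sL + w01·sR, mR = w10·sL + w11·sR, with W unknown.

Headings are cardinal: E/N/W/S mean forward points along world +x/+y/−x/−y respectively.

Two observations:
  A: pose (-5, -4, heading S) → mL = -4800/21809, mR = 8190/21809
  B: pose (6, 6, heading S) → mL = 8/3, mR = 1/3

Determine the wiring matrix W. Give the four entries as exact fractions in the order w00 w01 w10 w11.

-1 1 1 -1/2

obs A: pose=(-5,-4,S) → sL=60/113, sR=60/193, mL=-4800/21809, mR=8190/21809
obs B: pose=(6,6,S) → sL=10/3, sR=6, mL=8/3, mR=1/3
sensor matrix S = [[60/113, 60/193], [10/3, 6]]; det S = 46880/21809
solve [mL_A; mL_B] = S·[w00; w01] and [mR_A; mR_B] = S·[w10; w11]:
  w00 = -1, w01 = 1, w10 = 1, w11 = -1/2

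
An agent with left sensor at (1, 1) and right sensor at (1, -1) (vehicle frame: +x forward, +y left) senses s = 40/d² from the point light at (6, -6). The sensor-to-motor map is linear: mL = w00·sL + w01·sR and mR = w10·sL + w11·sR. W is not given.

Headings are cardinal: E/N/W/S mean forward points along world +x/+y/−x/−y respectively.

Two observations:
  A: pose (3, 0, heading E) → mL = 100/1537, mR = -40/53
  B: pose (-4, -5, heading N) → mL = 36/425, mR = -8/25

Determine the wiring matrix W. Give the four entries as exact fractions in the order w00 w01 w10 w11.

obs A: pose=(3,0,E) → sL=40/53, sR=40/29, mL=100/1537, mR=-40/53
obs B: pose=(-4,-5,N) → sL=8/25, sR=8/17, mL=36/425, mR=-8/25
sensor matrix S = [[40/53, 40/29], [8/25, 8/17]]; det S = -11264/130645
solve [mL_A; mL_B] = S·[w00; w01] and [mR_A; mR_B] = S·[w10; w11]:
  w00 = 1, w01 = -1/2, w10 = -1, w11 = 0

1 -1/2 -1 0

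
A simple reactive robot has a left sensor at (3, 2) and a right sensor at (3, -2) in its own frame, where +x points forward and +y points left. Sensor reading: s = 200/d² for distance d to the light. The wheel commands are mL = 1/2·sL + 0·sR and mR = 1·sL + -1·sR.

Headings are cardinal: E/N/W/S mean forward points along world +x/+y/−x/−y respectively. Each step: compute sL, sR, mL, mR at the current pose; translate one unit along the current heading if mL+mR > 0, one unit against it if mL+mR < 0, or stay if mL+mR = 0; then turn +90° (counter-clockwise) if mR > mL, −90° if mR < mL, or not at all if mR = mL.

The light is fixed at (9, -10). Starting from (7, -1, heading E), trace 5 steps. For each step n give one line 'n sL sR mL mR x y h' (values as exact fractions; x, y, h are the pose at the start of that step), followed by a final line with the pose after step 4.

0 100/61 4 50/61 -144/61 7 -1 E
1 200/37 200/61 100/37 4800/2257 6 -1 S
2 25/9 25/17 25/18 200/153 6 -2 W
3 200/157 8/5 100/157 -256/785 5 -2 N
4 100/61 4 50/61 -144/61 5 -1 E
final 4 -1 S

n=0: pose=(7,-1,E); sL=100/61, sR=4; mL=50/61, mR=-144/61; mL+mR=-94/61 → advance -1; mR−mL=-194/61 → turn -1·90°
n=1: pose=(6,-1,S); sL=200/37, sR=200/61; mL=100/37, mR=4800/2257; mL+mR=10900/2257 → advance +1; mR−mL=-1300/2257 → turn -1·90°
n=2: pose=(6,-2,W); sL=25/9, sR=25/17; mL=25/18, mR=200/153; mL+mR=275/102 → advance +1; mR−mL=-25/306 → turn -1·90°
n=3: pose=(5,-2,N); sL=200/157, sR=8/5; mL=100/157, mR=-256/785; mL+mR=244/785 → advance +1; mR−mL=-756/785 → turn -1·90°
n=4: pose=(5,-1,E); sL=100/61, sR=4; mL=50/61, mR=-144/61; mL+mR=-94/61 → advance -1; mR−mL=-194/61 → turn -1·90°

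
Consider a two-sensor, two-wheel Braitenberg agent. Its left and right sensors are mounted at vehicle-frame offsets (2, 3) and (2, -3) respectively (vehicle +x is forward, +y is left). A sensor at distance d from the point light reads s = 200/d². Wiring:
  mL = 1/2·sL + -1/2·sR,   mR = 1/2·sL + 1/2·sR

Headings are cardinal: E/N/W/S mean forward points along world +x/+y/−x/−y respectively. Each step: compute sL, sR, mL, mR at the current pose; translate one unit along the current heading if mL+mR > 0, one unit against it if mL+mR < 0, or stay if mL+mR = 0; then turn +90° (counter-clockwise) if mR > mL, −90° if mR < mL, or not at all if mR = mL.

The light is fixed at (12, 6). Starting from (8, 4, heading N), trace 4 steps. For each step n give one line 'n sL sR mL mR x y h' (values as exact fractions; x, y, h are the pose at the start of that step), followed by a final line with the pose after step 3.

0 200/49 200 -4800/49 5000/49 8 4 N
1 50/13 5 -15/26 115/26 8 5 W
2 200/13 200/73 6000/949 8600/949 7 5 S
3 20 100/17 120/17 220/17 7 4 E
final 8 4 N

n=0: pose=(8,4,N); sL=200/49, sR=200; mL=-4800/49, mR=5000/49; mL+mR=200/49 → advance +1; mR−mL=200 → turn +1·90°
n=1: pose=(8,5,W); sL=50/13, sR=5; mL=-15/26, mR=115/26; mL+mR=50/13 → advance +1; mR−mL=5 → turn +1·90°
n=2: pose=(7,5,S); sL=200/13, sR=200/73; mL=6000/949, mR=8600/949; mL+mR=200/13 → advance +1; mR−mL=200/73 → turn +1·90°
n=3: pose=(7,4,E); sL=20, sR=100/17; mL=120/17, mR=220/17; mL+mR=20 → advance +1; mR−mL=100/17 → turn +1·90°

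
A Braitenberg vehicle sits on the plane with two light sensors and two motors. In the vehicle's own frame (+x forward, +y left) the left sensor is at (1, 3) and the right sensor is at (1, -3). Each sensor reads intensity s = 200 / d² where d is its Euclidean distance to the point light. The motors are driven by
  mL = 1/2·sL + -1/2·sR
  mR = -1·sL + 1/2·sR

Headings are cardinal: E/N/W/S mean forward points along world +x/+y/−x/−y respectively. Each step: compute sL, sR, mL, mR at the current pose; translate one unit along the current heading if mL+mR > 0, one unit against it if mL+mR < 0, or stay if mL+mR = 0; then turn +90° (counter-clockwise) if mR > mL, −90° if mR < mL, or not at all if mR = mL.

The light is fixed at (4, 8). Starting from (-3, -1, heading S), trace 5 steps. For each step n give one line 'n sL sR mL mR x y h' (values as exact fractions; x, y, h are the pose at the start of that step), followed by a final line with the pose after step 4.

0 50/29 1 21/58 -71/58 -3 -1 S
1 40/37 200/89 -1920/3293 140/3293 -3 0 W
2 20/9 100/81 40/81 -130/81 -2 0 S
3 200/149 40/13 -1680/1937 380/1937 -2 1 W
4 50/17 25/16 375/544 -1175/544 -1 1 S
final -1 2 W

n=0: pose=(-3,-1,S); sL=50/29, sR=1; mL=21/58, mR=-71/58; mL+mR=-25/29 → advance -1; mR−mL=-46/29 → turn -1·90°
n=1: pose=(-3,0,W); sL=40/37, sR=200/89; mL=-1920/3293, mR=140/3293; mL+mR=-20/37 → advance -1; mR−mL=2060/3293 → turn +1·90°
n=2: pose=(-2,0,S); sL=20/9, sR=100/81; mL=40/81, mR=-130/81; mL+mR=-10/9 → advance -1; mR−mL=-170/81 → turn -1·90°
n=3: pose=(-2,1,W); sL=200/149, sR=40/13; mL=-1680/1937, mR=380/1937; mL+mR=-100/149 → advance -1; mR−mL=2060/1937 → turn +1·90°
n=4: pose=(-1,1,S); sL=50/17, sR=25/16; mL=375/544, mR=-1175/544; mL+mR=-25/17 → advance -1; mR−mL=-775/272 → turn -1·90°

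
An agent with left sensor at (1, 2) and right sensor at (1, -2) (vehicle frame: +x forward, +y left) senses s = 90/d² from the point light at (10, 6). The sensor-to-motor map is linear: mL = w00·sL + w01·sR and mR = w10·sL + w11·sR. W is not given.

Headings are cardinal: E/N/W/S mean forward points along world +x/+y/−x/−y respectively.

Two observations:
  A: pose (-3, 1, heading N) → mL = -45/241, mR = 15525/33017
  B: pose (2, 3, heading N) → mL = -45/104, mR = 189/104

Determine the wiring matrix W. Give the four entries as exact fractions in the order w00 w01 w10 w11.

obs A: pose=(-3,1,N) → sL=90/241, sR=90/137, mL=-45/241, mR=15525/33017
obs B: pose=(2,3,N) → sL=45/52, sR=9/4, mL=-45/104, mR=189/104
sensor matrix S = [[90/241, 90/137], [45/52, 9/4]]; det S = 116640/429221
solve [mL_A; mL_B] = S·[w00; w01] and [mR_A; mR_B] = S·[w10; w11]:
  w00 = -1/2, w01 = 0, w10 = -1/2, w11 = 1

-1/2 0 -1/2 1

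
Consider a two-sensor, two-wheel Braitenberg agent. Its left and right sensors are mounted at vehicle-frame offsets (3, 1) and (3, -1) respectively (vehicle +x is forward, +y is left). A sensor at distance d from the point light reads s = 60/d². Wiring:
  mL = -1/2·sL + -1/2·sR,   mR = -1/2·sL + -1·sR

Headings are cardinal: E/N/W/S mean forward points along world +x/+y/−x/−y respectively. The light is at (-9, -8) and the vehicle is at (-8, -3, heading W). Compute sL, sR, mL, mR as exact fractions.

3 3/2 -9/4 -3

left sensor world pos  = (-11, -4); dL² = 20
right sensor world pos = (-11, -2); dR² = 40
sL = 60/20 = 3
sR = 60/40 = 3/2
mL = -1/2·sL + -1/2·sR = -9/4
mR = -1/2·sL + -1·sR = -3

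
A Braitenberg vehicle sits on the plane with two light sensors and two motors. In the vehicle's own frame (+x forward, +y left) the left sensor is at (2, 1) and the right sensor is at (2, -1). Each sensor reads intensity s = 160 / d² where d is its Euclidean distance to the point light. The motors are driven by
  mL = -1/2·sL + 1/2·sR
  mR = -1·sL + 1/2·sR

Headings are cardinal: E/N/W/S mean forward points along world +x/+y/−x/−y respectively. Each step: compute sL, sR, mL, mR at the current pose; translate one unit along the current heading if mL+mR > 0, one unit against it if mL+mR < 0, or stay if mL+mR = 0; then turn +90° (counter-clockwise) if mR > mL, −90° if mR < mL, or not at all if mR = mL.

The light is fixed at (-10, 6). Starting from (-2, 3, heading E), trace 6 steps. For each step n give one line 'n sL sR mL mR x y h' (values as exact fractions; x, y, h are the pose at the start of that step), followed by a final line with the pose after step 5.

n=0: pose=(-2,3,E); sL=20/13, sR=40/29; mL=-30/377, mR=-320/377; mL+mR=-350/377 → advance -1; mR−mL=-10/13 → turn -1·90°
n=1: pose=(-3,3,S); sL=160/89, sR=160/61; mL=2240/5429, mR=-2640/5429; mL+mR=-400/5429 → advance -1; mR−mL=-80/89 → turn -1·90°
n=2: pose=(-3,4,W); sL=80/17, sR=80/13; mL=160/221, mR=-360/221; mL+mR=-200/221 → advance -1; mR−mL=-40/17 → turn -1·90°
n=3: pose=(-2,4,N); sL=160/49, sR=160/81; mL=-2560/3969, mR=-9040/3969; mL+mR=-11600/3969 → advance -1; mR−mL=-80/49 → turn -1·90°
n=4: pose=(-2,3,E); sL=20/13, sR=40/29; mL=-30/377, mR=-320/377; mL+mR=-350/377 → advance -1; mR−mL=-10/13 → turn -1·90°
n=5: pose=(-3,3,S); sL=160/89, sR=160/61; mL=2240/5429, mR=-2640/5429; mL+mR=-400/5429 → advance -1; mR−mL=-80/89 → turn -1·90°

0 20/13 40/29 -30/377 -320/377 -2 3 E
1 160/89 160/61 2240/5429 -2640/5429 -3 3 S
2 80/17 80/13 160/221 -360/221 -3 4 W
3 160/49 160/81 -2560/3969 -9040/3969 -2 4 N
4 20/13 40/29 -30/377 -320/377 -2 3 E
5 160/89 160/61 2240/5429 -2640/5429 -3 3 S
final -3 4 W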